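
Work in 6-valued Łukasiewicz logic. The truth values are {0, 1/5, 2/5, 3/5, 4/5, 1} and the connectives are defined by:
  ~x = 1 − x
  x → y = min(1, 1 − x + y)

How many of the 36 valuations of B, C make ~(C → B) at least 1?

1

value 1: 1 assignment (counts)
value 4/5: 2 assignments
value 3/5: 3 assignments
value 2/5: 4 assignments
value 1/5: 5 assignments
value 0: 21 assignments
So 1 of the 36 assignments meets the threshold.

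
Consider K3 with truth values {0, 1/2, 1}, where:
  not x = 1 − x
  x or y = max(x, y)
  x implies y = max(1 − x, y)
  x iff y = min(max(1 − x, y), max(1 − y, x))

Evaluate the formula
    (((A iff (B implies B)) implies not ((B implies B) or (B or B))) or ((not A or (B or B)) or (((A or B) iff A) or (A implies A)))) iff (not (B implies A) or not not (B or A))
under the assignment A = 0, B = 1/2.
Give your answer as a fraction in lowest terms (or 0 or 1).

1/2

B implies B = 1/2 implies 1/2 = 1/2
A iff (B implies B) = 0 iff 1/2 = 1/2
B implies B = 1/2 implies 1/2 = 1/2
B or B = 1/2 or 1/2 = 1/2
(B implies B) or (B or B) = 1/2 or 1/2 = 1/2
not ((B implies B) or (B or B)) = not 1/2 = 1/2
(A iff (B implies B)) implies not ((B implies B) or (B or B)) = 1/2 implies 1/2 = 1/2
not A = not 0 = 1
B or B = 1/2 or 1/2 = 1/2
not A or (B or B) = 1 or 1/2 = 1
A or B = 0 or 1/2 = 1/2
(A or B) iff A = 1/2 iff 0 = 1/2
A implies A = 0 implies 0 = 1
((A or B) iff A) or (A implies A) = 1/2 or 1 = 1
(not A or (B or B)) or (((A or B) iff A) or (A implies A)) = 1 or 1 = 1
((A iff (B implies B)) implies not ((B implies B) or (B or B))) or ((not A or (B or B)) or (((A or B) iff A) or (A implies A))) = 1/2 or 1 = 1
B implies A = 1/2 implies 0 = 1/2
not (B implies A) = not 1/2 = 1/2
B or A = 1/2 or 0 = 1/2
not (B or A) = not 1/2 = 1/2
not not (B or A) = not 1/2 = 1/2
not (B implies A) or not not (B or A) = 1/2 or 1/2 = 1/2
(((A iff (B implies B)) implies not ((B implies B) or (B or B))) or ((not A or (B or B)) or (((A or B) iff A) or (A implies A)))) iff (not (B implies A) or not not (B or A)) = 1 iff 1/2 = 1/2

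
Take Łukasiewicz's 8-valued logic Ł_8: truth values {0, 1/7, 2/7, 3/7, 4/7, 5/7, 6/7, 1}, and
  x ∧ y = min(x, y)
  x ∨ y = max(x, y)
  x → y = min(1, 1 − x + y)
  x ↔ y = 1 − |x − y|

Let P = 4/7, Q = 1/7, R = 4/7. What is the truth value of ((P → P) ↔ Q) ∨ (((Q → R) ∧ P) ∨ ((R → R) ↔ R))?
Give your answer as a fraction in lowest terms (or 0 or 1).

4/7

P → P = 4/7 → 4/7 = 1
(P → P) ↔ Q = 1 ↔ 1/7 = 1/7
Q → R = 1/7 → 4/7 = 1
(Q → R) ∧ P = 1 ∧ 4/7 = 4/7
R → R = 4/7 → 4/7 = 1
(R → R) ↔ R = 1 ↔ 4/7 = 4/7
((Q → R) ∧ P) ∨ ((R → R) ↔ R) = 4/7 ∨ 4/7 = 4/7
((P → P) ↔ Q) ∨ (((Q → R) ∧ P) ∨ ((R → R) ↔ R)) = 1/7 ∨ 4/7 = 4/7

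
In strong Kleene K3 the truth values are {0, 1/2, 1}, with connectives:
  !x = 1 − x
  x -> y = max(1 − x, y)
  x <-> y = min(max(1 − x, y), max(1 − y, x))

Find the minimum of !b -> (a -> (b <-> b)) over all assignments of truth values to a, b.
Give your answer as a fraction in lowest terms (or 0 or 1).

Take a = 1/2, b = 1/2:
!b = !1/2 = 1/2
b <-> b = 1/2 <-> 1/2 = 1/2
a -> (b <-> b) = 1/2 -> 1/2 = 1/2
!b -> (a -> (b <-> b)) = 1/2 -> 1/2 = 1/2
No assignment yields a value below 1/2, so this is the minimum.

1/2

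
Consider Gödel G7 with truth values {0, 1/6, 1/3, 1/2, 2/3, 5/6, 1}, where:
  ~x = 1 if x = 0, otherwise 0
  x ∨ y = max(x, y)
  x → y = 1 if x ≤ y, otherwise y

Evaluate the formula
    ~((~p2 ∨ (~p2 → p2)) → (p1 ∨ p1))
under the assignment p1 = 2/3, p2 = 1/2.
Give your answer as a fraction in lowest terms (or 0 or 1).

~p2 = ~1/2 = 0
~p2 = ~1/2 = 0
~p2 → p2 = 0 → 1/2 = 1
~p2 ∨ (~p2 → p2) = 0 ∨ 1 = 1
p1 ∨ p1 = 2/3 ∨ 2/3 = 2/3
(~p2 ∨ (~p2 → p2)) → (p1 ∨ p1) = 1 → 2/3 = 2/3
~((~p2 ∨ (~p2 → p2)) → (p1 ∨ p1)) = ~2/3 = 0

0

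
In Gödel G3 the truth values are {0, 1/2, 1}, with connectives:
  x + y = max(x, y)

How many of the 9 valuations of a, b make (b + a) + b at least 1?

5

a = 0, b = 0 ↦ 0  <
a = 0, b = 1/2 ↦ 1/2  <
a = 0, b = 1 ↦ 1  ≥
a = 1/2, b = 0 ↦ 1/2  <
a = 1/2, b = 1/2 ↦ 1/2  <
a = 1/2, b = 1 ↦ 1  ≥
a = 1, b = 0 ↦ 1  ≥
a = 1, b = 1/2 ↦ 1  ≥
a = 1, b = 1 ↦ 1  ≥
So 5 of the 9 assignments meet the threshold.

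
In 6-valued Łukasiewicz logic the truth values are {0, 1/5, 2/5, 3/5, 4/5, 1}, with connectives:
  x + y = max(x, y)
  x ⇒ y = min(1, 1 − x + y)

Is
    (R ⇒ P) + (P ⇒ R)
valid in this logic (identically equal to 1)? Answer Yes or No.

Yes

At P = 3/5, R = 1/5, for instance:
R ⇒ P = 1/5 ⇒ 3/5 = 1
P ⇒ R = 3/5 ⇒ 1/5 = 3/5
(R ⇒ P) + (P ⇒ R) = 1 + 3/5 = 1
and checking the remaining 35 assignments likewise gives ≥ 1 in every case.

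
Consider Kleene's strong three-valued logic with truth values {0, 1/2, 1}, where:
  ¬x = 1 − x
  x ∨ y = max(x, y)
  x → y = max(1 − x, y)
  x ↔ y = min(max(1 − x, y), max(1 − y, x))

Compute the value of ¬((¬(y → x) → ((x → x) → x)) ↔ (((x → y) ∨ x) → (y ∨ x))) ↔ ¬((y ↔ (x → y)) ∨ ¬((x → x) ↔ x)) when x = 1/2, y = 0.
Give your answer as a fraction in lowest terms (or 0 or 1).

y → x = 0 → 1/2 = 1
¬(y → x) = ¬1 = 0
x → x = 1/2 → 1/2 = 1/2
(x → x) → x = 1/2 → 1/2 = 1/2
¬(y → x) → ((x → x) → x) = 0 → 1/2 = 1
x → y = 1/2 → 0 = 1/2
(x → y) ∨ x = 1/2 ∨ 1/2 = 1/2
y ∨ x = 0 ∨ 1/2 = 1/2
((x → y) ∨ x) → (y ∨ x) = 1/2 → 1/2 = 1/2
(¬(y → x) → ((x → x) → x)) ↔ (((x → y) ∨ x) → (y ∨ x)) = 1 ↔ 1/2 = 1/2
¬((¬(y → x) → ((x → x) → x)) ↔ (((x → y) ∨ x) → (y ∨ x))) = ¬1/2 = 1/2
x → y = 1/2 → 0 = 1/2
y ↔ (x → y) = 0 ↔ 1/2 = 1/2
x → x = 1/2 → 1/2 = 1/2
(x → x) ↔ x = 1/2 ↔ 1/2 = 1/2
¬((x → x) ↔ x) = ¬1/2 = 1/2
(y ↔ (x → y)) ∨ ¬((x → x) ↔ x) = 1/2 ∨ 1/2 = 1/2
¬((y ↔ (x → y)) ∨ ¬((x → x) ↔ x)) = ¬1/2 = 1/2
¬((¬(y → x) → ((x → x) → x)) ↔ (((x → y) ∨ x) → (y ∨ x))) ↔ ¬((y ↔ (x → y)) ∨ ¬((x → x) ↔ x)) = 1/2 ↔ 1/2 = 1/2

1/2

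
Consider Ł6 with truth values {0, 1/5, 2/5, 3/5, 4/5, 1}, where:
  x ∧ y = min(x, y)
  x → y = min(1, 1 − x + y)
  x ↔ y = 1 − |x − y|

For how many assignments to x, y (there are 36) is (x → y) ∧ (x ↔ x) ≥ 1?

value 1: 21 assignments (counts)
value 4/5: 5 assignments
value 3/5: 4 assignments
value 2/5: 3 assignments
value 1/5: 2 assignments
value 0: 1 assignment
So 21 of the 36 assignments meet the threshold.

21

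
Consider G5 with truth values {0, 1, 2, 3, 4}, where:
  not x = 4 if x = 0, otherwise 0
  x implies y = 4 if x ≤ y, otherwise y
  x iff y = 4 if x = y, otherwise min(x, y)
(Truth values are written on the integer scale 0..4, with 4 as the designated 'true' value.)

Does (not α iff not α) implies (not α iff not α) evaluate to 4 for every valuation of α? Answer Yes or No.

Yes

α = 0 ↦ 4
α = 1 ↦ 4
α = 2 ↦ 4
α = 3 ↦ 4
α = 4 ↦ 4
Every assignment gives a value ≥ 4.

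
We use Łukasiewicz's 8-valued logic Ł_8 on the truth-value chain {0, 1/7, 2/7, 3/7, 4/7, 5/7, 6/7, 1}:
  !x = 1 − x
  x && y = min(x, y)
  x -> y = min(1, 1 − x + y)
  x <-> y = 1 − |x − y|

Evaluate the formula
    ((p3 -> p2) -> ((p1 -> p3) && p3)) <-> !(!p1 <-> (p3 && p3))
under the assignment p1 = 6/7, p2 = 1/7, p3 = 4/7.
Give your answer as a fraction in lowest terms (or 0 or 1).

p3 -> p2 = 4/7 -> 1/7 = 4/7
p1 -> p3 = 6/7 -> 4/7 = 5/7
(p1 -> p3) && p3 = 5/7 && 4/7 = 4/7
(p3 -> p2) -> ((p1 -> p3) && p3) = 4/7 -> 4/7 = 1
!p1 = !6/7 = 1/7
p3 && p3 = 4/7 && 4/7 = 4/7
!p1 <-> (p3 && p3) = 1/7 <-> 4/7 = 4/7
!(!p1 <-> (p3 && p3)) = !4/7 = 3/7
((p3 -> p2) -> ((p1 -> p3) && p3)) <-> !(!p1 <-> (p3 && p3)) = 1 <-> 3/7 = 3/7

3/7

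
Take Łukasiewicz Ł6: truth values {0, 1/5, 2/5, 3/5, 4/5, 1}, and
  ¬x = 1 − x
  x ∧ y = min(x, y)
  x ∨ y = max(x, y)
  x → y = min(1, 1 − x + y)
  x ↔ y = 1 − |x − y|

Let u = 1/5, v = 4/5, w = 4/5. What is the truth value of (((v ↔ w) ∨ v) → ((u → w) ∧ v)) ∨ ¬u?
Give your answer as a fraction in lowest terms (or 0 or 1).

4/5

v ↔ w = 4/5 ↔ 4/5 = 1
(v ↔ w) ∨ v = 1 ∨ 4/5 = 1
u → w = 1/5 → 4/5 = 1
(u → w) ∧ v = 1 ∧ 4/5 = 4/5
((v ↔ w) ∨ v) → ((u → w) ∧ v) = 1 → 4/5 = 4/5
¬u = ¬1/5 = 4/5
(((v ↔ w) ∨ v) → ((u → w) ∧ v)) ∨ ¬u = 4/5 ∨ 4/5 = 4/5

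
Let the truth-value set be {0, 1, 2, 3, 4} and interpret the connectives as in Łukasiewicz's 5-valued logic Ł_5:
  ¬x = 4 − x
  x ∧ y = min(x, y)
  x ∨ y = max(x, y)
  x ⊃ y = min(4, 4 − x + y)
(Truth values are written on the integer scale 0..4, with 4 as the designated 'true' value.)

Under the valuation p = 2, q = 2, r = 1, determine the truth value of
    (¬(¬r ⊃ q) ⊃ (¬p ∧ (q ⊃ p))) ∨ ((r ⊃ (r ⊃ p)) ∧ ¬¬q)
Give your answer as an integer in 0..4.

4

¬r = ¬1 = 3
¬r ⊃ q = 3 ⊃ 2 = 3
¬(¬r ⊃ q) = ¬3 = 1
¬p = ¬2 = 2
q ⊃ p = 2 ⊃ 2 = 4
¬p ∧ (q ⊃ p) = 2 ∧ 4 = 2
¬(¬r ⊃ q) ⊃ (¬p ∧ (q ⊃ p)) = 1 ⊃ 2 = 4
r ⊃ p = 1 ⊃ 2 = 4
r ⊃ (r ⊃ p) = 1 ⊃ 4 = 4
¬q = ¬2 = 2
¬¬q = ¬2 = 2
(r ⊃ (r ⊃ p)) ∧ ¬¬q = 4 ∧ 2 = 2
(¬(¬r ⊃ q) ⊃ (¬p ∧ (q ⊃ p))) ∨ ((r ⊃ (r ⊃ p)) ∧ ¬¬q) = 4 ∨ 2 = 4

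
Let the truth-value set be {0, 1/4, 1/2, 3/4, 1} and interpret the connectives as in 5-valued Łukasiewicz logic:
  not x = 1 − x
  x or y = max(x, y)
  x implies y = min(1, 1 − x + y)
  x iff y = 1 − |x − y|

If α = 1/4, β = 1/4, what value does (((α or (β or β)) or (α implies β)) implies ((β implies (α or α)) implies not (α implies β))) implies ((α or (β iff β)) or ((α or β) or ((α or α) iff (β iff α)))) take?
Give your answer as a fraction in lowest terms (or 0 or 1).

1

β or β = 1/4 or 1/4 = 1/4
α or (β or β) = 1/4 or 1/4 = 1/4
α implies β = 1/4 implies 1/4 = 1
(α or (β or β)) or (α implies β) = 1/4 or 1 = 1
α or α = 1/4 or 1/4 = 1/4
β implies (α or α) = 1/4 implies 1/4 = 1
α implies β = 1/4 implies 1/4 = 1
not (α implies β) = not 1 = 0
(β implies (α or α)) implies not (α implies β) = 1 implies 0 = 0
((α or (β or β)) or (α implies β)) implies ((β implies (α or α)) implies not (α implies β)) = 1 implies 0 = 0
β iff β = 1/4 iff 1/4 = 1
α or (β iff β) = 1/4 or 1 = 1
α or β = 1/4 or 1/4 = 1/4
α or α = 1/4 or 1/4 = 1/4
β iff α = 1/4 iff 1/4 = 1
(α or α) iff (β iff α) = 1/4 iff 1 = 1/4
(α or β) or ((α or α) iff (β iff α)) = 1/4 or 1/4 = 1/4
(α or (β iff β)) or ((α or β) or ((α or α) iff (β iff α))) = 1 or 1/4 = 1
(((α or (β or β)) or (α implies β)) implies ((β implies (α or α)) implies not (α implies β))) implies ((α or (β iff β)) or ((α or β) or ((α or α) iff (β iff α)))) = 0 implies 1 = 1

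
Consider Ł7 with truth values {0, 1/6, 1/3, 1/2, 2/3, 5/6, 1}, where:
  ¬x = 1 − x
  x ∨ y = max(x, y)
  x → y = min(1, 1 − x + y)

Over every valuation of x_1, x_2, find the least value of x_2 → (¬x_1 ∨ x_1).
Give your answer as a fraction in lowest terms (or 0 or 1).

1/2

Take x_1 = 1/2, x_2 = 1:
¬x_1 = ¬1/2 = 1/2
¬x_1 ∨ x_1 = 1/2 ∨ 1/2 = 1/2
x_2 → (¬x_1 ∨ x_1) = 1 → 1/2 = 1/2
No assignment yields a value below 1/2, so this is the minimum.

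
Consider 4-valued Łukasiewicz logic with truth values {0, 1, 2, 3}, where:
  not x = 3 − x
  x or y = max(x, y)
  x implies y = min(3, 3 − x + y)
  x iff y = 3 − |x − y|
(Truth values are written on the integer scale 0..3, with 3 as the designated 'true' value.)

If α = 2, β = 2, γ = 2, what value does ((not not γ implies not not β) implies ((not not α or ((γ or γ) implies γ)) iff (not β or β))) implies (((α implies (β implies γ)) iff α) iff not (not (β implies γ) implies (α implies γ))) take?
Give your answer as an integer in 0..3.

not γ = not 2 = 1
not not γ = not 1 = 2
not β = not 2 = 1
not not β = not 1 = 2
not not γ implies not not β = 2 implies 2 = 3
not α = not 2 = 1
not not α = not 1 = 2
γ or γ = 2 or 2 = 2
(γ or γ) implies γ = 2 implies 2 = 3
not not α or ((γ or γ) implies γ) = 2 or 3 = 3
not β = not 2 = 1
not β or β = 1 or 2 = 2
(not not α or ((γ or γ) implies γ)) iff (not β or β) = 3 iff 2 = 2
(not not γ implies not not β) implies ((not not α or ((γ or γ) implies γ)) iff (not β or β)) = 3 implies 2 = 2
β implies γ = 2 implies 2 = 3
α implies (β implies γ) = 2 implies 3 = 3
(α implies (β implies γ)) iff α = 3 iff 2 = 2
β implies γ = 2 implies 2 = 3
not (β implies γ) = not 3 = 0
α implies γ = 2 implies 2 = 3
not (β implies γ) implies (α implies γ) = 0 implies 3 = 3
not (not (β implies γ) implies (α implies γ)) = not 3 = 0
((α implies (β implies γ)) iff α) iff not (not (β implies γ) implies (α implies γ)) = 2 iff 0 = 1
((not not γ implies not not β) implies ((not not α or ((γ or γ) implies γ)) iff (not β or β))) implies (((α implies (β implies γ)) iff α) iff not (not (β implies γ) implies (α implies γ))) = 2 implies 1 = 2

2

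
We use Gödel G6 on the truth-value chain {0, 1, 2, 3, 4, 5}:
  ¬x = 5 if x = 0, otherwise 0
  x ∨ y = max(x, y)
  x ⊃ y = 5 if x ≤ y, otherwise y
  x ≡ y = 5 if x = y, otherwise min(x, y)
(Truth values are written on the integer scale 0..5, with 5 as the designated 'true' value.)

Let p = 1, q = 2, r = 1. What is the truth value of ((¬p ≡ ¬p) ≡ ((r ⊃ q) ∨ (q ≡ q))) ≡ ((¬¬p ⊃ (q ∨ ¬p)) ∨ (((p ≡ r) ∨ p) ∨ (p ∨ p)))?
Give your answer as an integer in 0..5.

5

¬p = ¬1 = 0
¬p = ¬1 = 0
¬p ≡ ¬p = 0 ≡ 0 = 5
r ⊃ q = 1 ⊃ 2 = 5
q ≡ q = 2 ≡ 2 = 5
(r ⊃ q) ∨ (q ≡ q) = 5 ∨ 5 = 5
(¬p ≡ ¬p) ≡ ((r ⊃ q) ∨ (q ≡ q)) = 5 ≡ 5 = 5
¬p = ¬1 = 0
¬¬p = ¬0 = 5
¬p = ¬1 = 0
q ∨ ¬p = 2 ∨ 0 = 2
¬¬p ⊃ (q ∨ ¬p) = 5 ⊃ 2 = 2
p ≡ r = 1 ≡ 1 = 5
(p ≡ r) ∨ p = 5 ∨ 1 = 5
p ∨ p = 1 ∨ 1 = 1
((p ≡ r) ∨ p) ∨ (p ∨ p) = 5 ∨ 1 = 5
(¬¬p ⊃ (q ∨ ¬p)) ∨ (((p ≡ r) ∨ p) ∨ (p ∨ p)) = 2 ∨ 5 = 5
((¬p ≡ ¬p) ≡ ((r ⊃ q) ∨ (q ≡ q))) ≡ ((¬¬p ⊃ (q ∨ ¬p)) ∨ (((p ≡ r) ∨ p) ∨ (p ∨ p))) = 5 ≡ 5 = 5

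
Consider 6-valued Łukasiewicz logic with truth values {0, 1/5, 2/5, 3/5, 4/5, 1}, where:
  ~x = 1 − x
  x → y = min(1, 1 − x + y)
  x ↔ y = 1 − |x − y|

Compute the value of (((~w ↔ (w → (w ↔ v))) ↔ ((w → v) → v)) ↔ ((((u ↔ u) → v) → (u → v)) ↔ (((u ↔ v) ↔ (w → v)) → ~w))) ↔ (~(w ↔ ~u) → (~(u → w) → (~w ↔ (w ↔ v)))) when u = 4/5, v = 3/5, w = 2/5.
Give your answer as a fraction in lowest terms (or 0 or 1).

~w = ~2/5 = 3/5
w ↔ v = 2/5 ↔ 3/5 = 4/5
w → (w ↔ v) = 2/5 → 4/5 = 1
~w ↔ (w → (w ↔ v)) = 3/5 ↔ 1 = 3/5
w → v = 2/5 → 3/5 = 1
(w → v) → v = 1 → 3/5 = 3/5
(~w ↔ (w → (w ↔ v))) ↔ ((w → v) → v) = 3/5 ↔ 3/5 = 1
u ↔ u = 4/5 ↔ 4/5 = 1
(u ↔ u) → v = 1 → 3/5 = 3/5
u → v = 4/5 → 3/5 = 4/5
((u ↔ u) → v) → (u → v) = 3/5 → 4/5 = 1
u ↔ v = 4/5 ↔ 3/5 = 4/5
w → v = 2/5 → 3/5 = 1
(u ↔ v) ↔ (w → v) = 4/5 ↔ 1 = 4/5
~w = ~2/5 = 3/5
((u ↔ v) ↔ (w → v)) → ~w = 4/5 → 3/5 = 4/5
(((u ↔ u) → v) → (u → v)) ↔ (((u ↔ v) ↔ (w → v)) → ~w) = 1 ↔ 4/5 = 4/5
((~w ↔ (w → (w ↔ v))) ↔ ((w → v) → v)) ↔ ((((u ↔ u) → v) → (u → v)) ↔ (((u ↔ v) ↔ (w → v)) → ~w)) = 1 ↔ 4/5 = 4/5
~u = ~4/5 = 1/5
w ↔ ~u = 2/5 ↔ 1/5 = 4/5
~(w ↔ ~u) = ~4/5 = 1/5
u → w = 4/5 → 2/5 = 3/5
~(u → w) = ~3/5 = 2/5
~w = ~2/5 = 3/5
w ↔ v = 2/5 ↔ 3/5 = 4/5
~w ↔ (w ↔ v) = 3/5 ↔ 4/5 = 4/5
~(u → w) → (~w ↔ (w ↔ v)) = 2/5 → 4/5 = 1
~(w ↔ ~u) → (~(u → w) → (~w ↔ (w ↔ v))) = 1/5 → 1 = 1
(((~w ↔ (w → (w ↔ v))) ↔ ((w → v) → v)) ↔ ((((u ↔ u) → v) → (u → v)) ↔ (((u ↔ v) ↔ (w → v)) → ~w))) ↔ (~(w ↔ ~u) → (~(u → w) → (~w ↔ (w ↔ v)))) = 4/5 ↔ 1 = 4/5

4/5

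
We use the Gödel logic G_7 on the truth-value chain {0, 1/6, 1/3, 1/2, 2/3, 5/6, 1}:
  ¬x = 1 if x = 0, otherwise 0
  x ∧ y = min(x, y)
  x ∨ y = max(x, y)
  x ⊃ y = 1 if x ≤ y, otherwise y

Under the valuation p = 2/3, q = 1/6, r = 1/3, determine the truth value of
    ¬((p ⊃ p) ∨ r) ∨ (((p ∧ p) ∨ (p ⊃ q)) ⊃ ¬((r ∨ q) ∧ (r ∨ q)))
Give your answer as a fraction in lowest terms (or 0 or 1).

p ⊃ p = 2/3 ⊃ 2/3 = 1
(p ⊃ p) ∨ r = 1 ∨ 1/3 = 1
¬((p ⊃ p) ∨ r) = ¬1 = 0
p ∧ p = 2/3 ∧ 2/3 = 2/3
p ⊃ q = 2/3 ⊃ 1/6 = 1/6
(p ∧ p) ∨ (p ⊃ q) = 2/3 ∨ 1/6 = 2/3
r ∨ q = 1/3 ∨ 1/6 = 1/3
r ∨ q = 1/3 ∨ 1/6 = 1/3
(r ∨ q) ∧ (r ∨ q) = 1/3 ∧ 1/3 = 1/3
¬((r ∨ q) ∧ (r ∨ q)) = ¬1/3 = 0
((p ∧ p) ∨ (p ⊃ q)) ⊃ ¬((r ∨ q) ∧ (r ∨ q)) = 2/3 ⊃ 0 = 0
¬((p ⊃ p) ∨ r) ∨ (((p ∧ p) ∨ (p ⊃ q)) ⊃ ¬((r ∨ q) ∧ (r ∨ q))) = 0 ∨ 0 = 0

0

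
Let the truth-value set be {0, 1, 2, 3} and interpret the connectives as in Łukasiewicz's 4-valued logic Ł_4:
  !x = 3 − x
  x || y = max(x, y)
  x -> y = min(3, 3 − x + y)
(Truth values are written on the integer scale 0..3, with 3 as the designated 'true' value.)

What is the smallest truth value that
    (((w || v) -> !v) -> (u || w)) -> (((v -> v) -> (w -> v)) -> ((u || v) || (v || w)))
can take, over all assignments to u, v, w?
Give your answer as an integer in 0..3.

Take u = 0, v = 2, w = 2:
w || v = 2 || 2 = 2
!v = !2 = 1
(w || v) -> !v = 2 -> 1 = 2
u || w = 0 || 2 = 2
((w || v) -> !v) -> (u || w) = 2 -> 2 = 3
v -> v = 2 -> 2 = 3
w -> v = 2 -> 2 = 3
(v -> v) -> (w -> v) = 3 -> 3 = 3
u || v = 0 || 2 = 2
v || w = 2 || 2 = 2
(u || v) || (v || w) = 2 || 2 = 2
((v -> v) -> (w -> v)) -> ((u || v) || (v || w)) = 3 -> 2 = 2
(((w || v) -> !v) -> (u || w)) -> (((v -> v) -> (w -> v)) -> ((u || v) || (v || w))) = 3 -> 2 = 2
No assignment yields a value below 2, so this is the minimum.

2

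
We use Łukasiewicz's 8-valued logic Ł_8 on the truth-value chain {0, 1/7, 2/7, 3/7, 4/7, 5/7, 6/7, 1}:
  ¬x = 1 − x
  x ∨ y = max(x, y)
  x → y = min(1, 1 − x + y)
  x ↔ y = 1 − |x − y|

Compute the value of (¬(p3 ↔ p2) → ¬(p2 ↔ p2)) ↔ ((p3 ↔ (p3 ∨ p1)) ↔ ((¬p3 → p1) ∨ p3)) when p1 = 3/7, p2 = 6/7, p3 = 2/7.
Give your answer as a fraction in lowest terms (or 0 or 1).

4/7

p3 ↔ p2 = 2/7 ↔ 6/7 = 3/7
¬(p3 ↔ p2) = ¬3/7 = 4/7
p2 ↔ p2 = 6/7 ↔ 6/7 = 1
¬(p2 ↔ p2) = ¬1 = 0
¬(p3 ↔ p2) → ¬(p2 ↔ p2) = 4/7 → 0 = 3/7
p3 ∨ p1 = 2/7 ∨ 3/7 = 3/7
p3 ↔ (p3 ∨ p1) = 2/7 ↔ 3/7 = 6/7
¬p3 = ¬2/7 = 5/7
¬p3 → p1 = 5/7 → 3/7 = 5/7
(¬p3 → p1) ∨ p3 = 5/7 ∨ 2/7 = 5/7
(p3 ↔ (p3 ∨ p1)) ↔ ((¬p3 → p1) ∨ p3) = 6/7 ↔ 5/7 = 6/7
(¬(p3 ↔ p2) → ¬(p2 ↔ p2)) ↔ ((p3 ↔ (p3 ∨ p1)) ↔ ((¬p3 → p1) ∨ p3)) = 3/7 ↔ 6/7 = 4/7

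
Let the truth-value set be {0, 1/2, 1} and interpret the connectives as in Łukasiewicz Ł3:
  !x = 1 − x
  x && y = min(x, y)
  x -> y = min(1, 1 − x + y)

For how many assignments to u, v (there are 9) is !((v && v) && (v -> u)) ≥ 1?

4

u = 0, v = 0 ↦ 1  ≥
u = 0, v = 1/2 ↦ 1/2  <
u = 0, v = 1 ↦ 1  ≥
u = 1/2, v = 0 ↦ 1  ≥
u = 1/2, v = 1/2 ↦ 1/2  <
u = 1/2, v = 1 ↦ 1/2  <
u = 1, v = 0 ↦ 1  ≥
u = 1, v = 1/2 ↦ 1/2  <
u = 1, v = 1 ↦ 0  <
So 4 of the 9 assignments meet the threshold.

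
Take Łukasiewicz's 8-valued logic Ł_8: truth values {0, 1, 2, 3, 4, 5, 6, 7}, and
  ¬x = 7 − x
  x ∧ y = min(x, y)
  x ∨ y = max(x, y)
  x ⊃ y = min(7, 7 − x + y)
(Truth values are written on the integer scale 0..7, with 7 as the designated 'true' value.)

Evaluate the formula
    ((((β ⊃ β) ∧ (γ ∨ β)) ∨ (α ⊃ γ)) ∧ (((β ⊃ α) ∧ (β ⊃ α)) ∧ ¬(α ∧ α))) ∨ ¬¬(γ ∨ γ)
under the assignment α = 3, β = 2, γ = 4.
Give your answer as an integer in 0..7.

β ⊃ β = 2 ⊃ 2 = 7
γ ∨ β = 4 ∨ 2 = 4
(β ⊃ β) ∧ (γ ∨ β) = 7 ∧ 4 = 4
α ⊃ γ = 3 ⊃ 4 = 7
((β ⊃ β) ∧ (γ ∨ β)) ∨ (α ⊃ γ) = 4 ∨ 7 = 7
β ⊃ α = 2 ⊃ 3 = 7
β ⊃ α = 2 ⊃ 3 = 7
(β ⊃ α) ∧ (β ⊃ α) = 7 ∧ 7 = 7
α ∧ α = 3 ∧ 3 = 3
¬(α ∧ α) = ¬3 = 4
((β ⊃ α) ∧ (β ⊃ α)) ∧ ¬(α ∧ α) = 7 ∧ 4 = 4
(((β ⊃ β) ∧ (γ ∨ β)) ∨ (α ⊃ γ)) ∧ (((β ⊃ α) ∧ (β ⊃ α)) ∧ ¬(α ∧ α)) = 7 ∧ 4 = 4
γ ∨ γ = 4 ∨ 4 = 4
¬(γ ∨ γ) = ¬4 = 3
¬¬(γ ∨ γ) = ¬3 = 4
((((β ⊃ β) ∧ (γ ∨ β)) ∨ (α ⊃ γ)) ∧ (((β ⊃ α) ∧ (β ⊃ α)) ∧ ¬(α ∧ α))) ∨ ¬¬(γ ∨ γ) = 4 ∨ 4 = 4

4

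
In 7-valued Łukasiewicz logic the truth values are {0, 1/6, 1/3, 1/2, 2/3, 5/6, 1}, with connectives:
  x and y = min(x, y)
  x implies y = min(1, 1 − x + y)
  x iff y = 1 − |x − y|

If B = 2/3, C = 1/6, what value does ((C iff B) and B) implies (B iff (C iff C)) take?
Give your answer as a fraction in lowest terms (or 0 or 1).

C iff B = 1/6 iff 2/3 = 1/2
(C iff B) and B = 1/2 and 2/3 = 1/2
C iff C = 1/6 iff 1/6 = 1
B iff (C iff C) = 2/3 iff 1 = 2/3
((C iff B) and B) implies (B iff (C iff C)) = 1/2 implies 2/3 = 1

1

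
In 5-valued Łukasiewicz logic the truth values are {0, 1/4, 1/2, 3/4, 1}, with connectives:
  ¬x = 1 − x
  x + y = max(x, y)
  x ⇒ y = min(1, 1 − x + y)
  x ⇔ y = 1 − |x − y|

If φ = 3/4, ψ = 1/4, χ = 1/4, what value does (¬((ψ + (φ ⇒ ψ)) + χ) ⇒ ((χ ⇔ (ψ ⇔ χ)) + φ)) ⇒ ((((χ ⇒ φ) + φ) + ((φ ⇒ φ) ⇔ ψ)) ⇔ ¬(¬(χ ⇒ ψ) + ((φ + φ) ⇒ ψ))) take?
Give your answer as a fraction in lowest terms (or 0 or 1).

1/2

φ ⇒ ψ = 3/4 ⇒ 1/4 = 1/2
ψ + (φ ⇒ ψ) = 1/4 + 1/2 = 1/2
(ψ + (φ ⇒ ψ)) + χ = 1/2 + 1/4 = 1/2
¬((ψ + (φ ⇒ ψ)) + χ) = ¬1/2 = 1/2
ψ ⇔ χ = 1/4 ⇔ 1/4 = 1
χ ⇔ (ψ ⇔ χ) = 1/4 ⇔ 1 = 1/4
(χ ⇔ (ψ ⇔ χ)) + φ = 1/4 + 3/4 = 3/4
¬((ψ + (φ ⇒ ψ)) + χ) ⇒ ((χ ⇔ (ψ ⇔ χ)) + φ) = 1/2 ⇒ 3/4 = 1
χ ⇒ φ = 1/4 ⇒ 3/4 = 1
(χ ⇒ φ) + φ = 1 + 3/4 = 1
φ ⇒ φ = 3/4 ⇒ 3/4 = 1
(φ ⇒ φ) ⇔ ψ = 1 ⇔ 1/4 = 1/4
((χ ⇒ φ) + φ) + ((φ ⇒ φ) ⇔ ψ) = 1 + 1/4 = 1
χ ⇒ ψ = 1/4 ⇒ 1/4 = 1
¬(χ ⇒ ψ) = ¬1 = 0
φ + φ = 3/4 + 3/4 = 3/4
(φ + φ) ⇒ ψ = 3/4 ⇒ 1/4 = 1/2
¬(χ ⇒ ψ) + ((φ + φ) ⇒ ψ) = 0 + 1/2 = 1/2
¬(¬(χ ⇒ ψ) + ((φ + φ) ⇒ ψ)) = ¬1/2 = 1/2
(((χ ⇒ φ) + φ) + ((φ ⇒ φ) ⇔ ψ)) ⇔ ¬(¬(χ ⇒ ψ) + ((φ + φ) ⇒ ψ)) = 1 ⇔ 1/2 = 1/2
(¬((ψ + (φ ⇒ ψ)) + χ) ⇒ ((χ ⇔ (ψ ⇔ χ)) + φ)) ⇒ ((((χ ⇒ φ) + φ) + ((φ ⇒ φ) ⇔ ψ)) ⇔ ¬(¬(χ ⇒ ψ) + ((φ + φ) ⇒ ψ))) = 1 ⇒ 1/2 = 1/2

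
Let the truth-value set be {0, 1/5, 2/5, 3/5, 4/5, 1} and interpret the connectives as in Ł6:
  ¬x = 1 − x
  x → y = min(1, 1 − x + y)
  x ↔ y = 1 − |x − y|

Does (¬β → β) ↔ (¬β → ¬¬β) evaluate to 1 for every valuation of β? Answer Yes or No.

Yes

β = 0 ↦ 1
β = 1/5 ↦ 1
β = 2/5 ↦ 1
β = 3/5 ↦ 1
β = 4/5 ↦ 1
β = 1 ↦ 1
Every assignment gives a value ≥ 1.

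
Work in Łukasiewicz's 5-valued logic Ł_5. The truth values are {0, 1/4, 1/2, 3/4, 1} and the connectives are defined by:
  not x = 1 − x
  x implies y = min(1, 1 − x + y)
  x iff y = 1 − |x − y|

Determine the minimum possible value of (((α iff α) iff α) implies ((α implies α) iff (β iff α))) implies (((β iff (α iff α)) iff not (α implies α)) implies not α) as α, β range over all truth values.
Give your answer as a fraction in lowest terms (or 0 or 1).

1/2

Take α = 1/2, β = 0:
α iff α = 1/2 iff 1/2 = 1
(α iff α) iff α = 1 iff 1/2 = 1/2
α implies α = 1/2 implies 1/2 = 1
β iff α = 0 iff 1/2 = 1/2
(α implies α) iff (β iff α) = 1 iff 1/2 = 1/2
((α iff α) iff α) implies ((α implies α) iff (β iff α)) = 1/2 implies 1/2 = 1
α iff α = 1/2 iff 1/2 = 1
β iff (α iff α) = 0 iff 1 = 0
α implies α = 1/2 implies 1/2 = 1
not (α implies α) = not 1 = 0
(β iff (α iff α)) iff not (α implies α) = 0 iff 0 = 1
not α = not 1/2 = 1/2
((β iff (α iff α)) iff not (α implies α)) implies not α = 1 implies 1/2 = 1/2
(((α iff α) iff α) implies ((α implies α) iff (β iff α))) implies (((β iff (α iff α)) iff not (α implies α)) implies not α) = 1 implies 1/2 = 1/2
No assignment yields a value below 1/2, so this is the minimum.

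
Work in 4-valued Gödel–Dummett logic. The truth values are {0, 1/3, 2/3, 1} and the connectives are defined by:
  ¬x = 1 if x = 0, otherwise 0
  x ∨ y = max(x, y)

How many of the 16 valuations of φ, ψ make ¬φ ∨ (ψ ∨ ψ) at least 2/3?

10

φ = 0, ψ = 0 ↦ 1  ≥
φ = 0, ψ = 1/3 ↦ 1  ≥
φ = 0, ψ = 2/3 ↦ 1  ≥
φ = 0, ψ = 1 ↦ 1  ≥
φ = 1/3, ψ = 0 ↦ 0  <
φ = 1/3, ψ = 1/3 ↦ 1/3  <
φ = 1/3, ψ = 2/3 ↦ 2/3  ≥
φ = 1/3, ψ = 1 ↦ 1  ≥
φ = 2/3, ψ = 0 ↦ 0  <
φ = 2/3, ψ = 1/3 ↦ 1/3  <
φ = 2/3, ψ = 2/3 ↦ 2/3  ≥
φ = 2/3, ψ = 1 ↦ 1  ≥
φ = 1, ψ = 0 ↦ 0  <
φ = 1, ψ = 1/3 ↦ 1/3  <
φ = 1, ψ = 2/3 ↦ 2/3  ≥
φ = 1, ψ = 1 ↦ 1  ≥
So 10 of the 16 assignments meet the threshold.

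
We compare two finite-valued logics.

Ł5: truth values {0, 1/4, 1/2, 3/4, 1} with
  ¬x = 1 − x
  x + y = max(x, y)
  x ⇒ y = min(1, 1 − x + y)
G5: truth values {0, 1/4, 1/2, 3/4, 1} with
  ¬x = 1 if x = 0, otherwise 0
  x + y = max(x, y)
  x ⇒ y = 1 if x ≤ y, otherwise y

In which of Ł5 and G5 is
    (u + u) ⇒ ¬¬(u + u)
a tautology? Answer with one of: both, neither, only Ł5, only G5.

both

In Ł5: every assignment gives 1 — tautology.
In G5: every assignment gives 1 — tautology.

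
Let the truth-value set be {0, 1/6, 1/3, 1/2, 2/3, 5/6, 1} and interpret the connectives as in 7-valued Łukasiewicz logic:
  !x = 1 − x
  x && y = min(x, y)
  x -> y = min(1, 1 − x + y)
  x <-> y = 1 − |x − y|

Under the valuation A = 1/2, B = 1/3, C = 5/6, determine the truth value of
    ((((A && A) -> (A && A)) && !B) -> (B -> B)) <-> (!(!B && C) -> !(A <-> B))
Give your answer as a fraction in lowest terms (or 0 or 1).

A && A = 1/2 && 1/2 = 1/2
A && A = 1/2 && 1/2 = 1/2
(A && A) -> (A && A) = 1/2 -> 1/2 = 1
!B = !1/3 = 2/3
((A && A) -> (A && A)) && !B = 1 && 2/3 = 2/3
B -> B = 1/3 -> 1/3 = 1
(((A && A) -> (A && A)) && !B) -> (B -> B) = 2/3 -> 1 = 1
!B = !1/3 = 2/3
!B && C = 2/3 && 5/6 = 2/3
!(!B && C) = !2/3 = 1/3
A <-> B = 1/2 <-> 1/3 = 5/6
!(A <-> B) = !5/6 = 1/6
!(!B && C) -> !(A <-> B) = 1/3 -> 1/6 = 5/6
((((A && A) -> (A && A)) && !B) -> (B -> B)) <-> (!(!B && C) -> !(A <-> B)) = 1 <-> 5/6 = 5/6

5/6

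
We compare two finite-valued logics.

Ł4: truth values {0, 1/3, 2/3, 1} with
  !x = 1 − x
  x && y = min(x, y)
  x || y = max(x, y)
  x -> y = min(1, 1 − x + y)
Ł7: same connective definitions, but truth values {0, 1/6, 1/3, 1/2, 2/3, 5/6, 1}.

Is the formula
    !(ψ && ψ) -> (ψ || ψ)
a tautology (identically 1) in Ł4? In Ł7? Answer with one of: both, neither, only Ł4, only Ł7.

In Ł4: at ψ = 0 the value is 0 — not a tautology.
In Ł7: at ψ = 0 the value is 0 — not a tautology.

neither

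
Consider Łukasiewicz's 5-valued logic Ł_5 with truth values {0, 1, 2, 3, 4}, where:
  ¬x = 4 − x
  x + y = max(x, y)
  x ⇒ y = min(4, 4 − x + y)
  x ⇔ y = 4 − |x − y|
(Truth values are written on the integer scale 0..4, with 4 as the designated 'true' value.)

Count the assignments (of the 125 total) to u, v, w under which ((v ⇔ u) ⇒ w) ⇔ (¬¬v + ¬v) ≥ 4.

45

value 4: 45 assignments (counts)
value 3: 48 assignments
value 2: 24 assignments
value 1: 6 assignments
value 0: 2 assignments
So 45 of the 125 assignments meet the threshold.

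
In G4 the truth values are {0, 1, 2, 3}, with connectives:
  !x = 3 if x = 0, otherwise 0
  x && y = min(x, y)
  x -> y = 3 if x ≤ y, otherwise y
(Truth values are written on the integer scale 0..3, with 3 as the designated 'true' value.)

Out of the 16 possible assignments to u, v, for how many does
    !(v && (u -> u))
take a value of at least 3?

4

u = 0, v = 0 ↦ 3  ≥
u = 0, v = 1 ↦ 0  <
u = 0, v = 2 ↦ 0  <
u = 0, v = 3 ↦ 0  <
u = 1, v = 0 ↦ 3  ≥
u = 1, v = 1 ↦ 0  <
u = 1, v = 2 ↦ 0  <
u = 1, v = 3 ↦ 0  <
u = 2, v = 0 ↦ 3  ≥
u = 2, v = 1 ↦ 0  <
u = 2, v = 2 ↦ 0  <
u = 2, v = 3 ↦ 0  <
u = 3, v = 0 ↦ 3  ≥
u = 3, v = 1 ↦ 0  <
u = 3, v = 2 ↦ 0  <
u = 3, v = 3 ↦ 0  <
So 4 of the 16 assignments meet the threshold.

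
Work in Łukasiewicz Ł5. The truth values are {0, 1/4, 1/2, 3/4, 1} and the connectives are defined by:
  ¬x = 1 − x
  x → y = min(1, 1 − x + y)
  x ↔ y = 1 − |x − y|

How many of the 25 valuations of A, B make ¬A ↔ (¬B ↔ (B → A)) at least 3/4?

19

value 1: 15 assignments (counts)
value 3/4: 4 assignments (counts)
value 1/2: 3 assignments
value 1/4: 2 assignments
value 0: 1 assignment
So 19 of the 25 assignments meet the threshold.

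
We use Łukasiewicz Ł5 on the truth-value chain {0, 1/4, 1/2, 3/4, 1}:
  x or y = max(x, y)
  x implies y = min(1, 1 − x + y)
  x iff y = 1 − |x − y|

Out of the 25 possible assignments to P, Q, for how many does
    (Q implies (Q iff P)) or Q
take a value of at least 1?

value 1: 23 assignments (counts)
value 3/4: 2 assignments
So 23 of the 25 assignments meet the threshold.

23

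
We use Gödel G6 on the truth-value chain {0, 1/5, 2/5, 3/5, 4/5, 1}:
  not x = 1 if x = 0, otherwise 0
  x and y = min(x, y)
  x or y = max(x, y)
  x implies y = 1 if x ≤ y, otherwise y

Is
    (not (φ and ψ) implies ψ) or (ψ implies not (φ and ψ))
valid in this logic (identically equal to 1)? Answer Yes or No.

At φ = 3/5, ψ = 2/5, for instance:
φ and ψ = 3/5 and 2/5 = 2/5
not (φ and ψ) = not 2/5 = 0
not (φ and ψ) implies ψ = 0 implies 2/5 = 1
ψ implies not (φ and ψ) = 2/5 implies 0 = 0
(not (φ and ψ) implies ψ) or (ψ implies not (φ and ψ)) = 1 or 0 = 1
and checking the remaining 35 assignments likewise gives ≥ 1 in every case.

Yes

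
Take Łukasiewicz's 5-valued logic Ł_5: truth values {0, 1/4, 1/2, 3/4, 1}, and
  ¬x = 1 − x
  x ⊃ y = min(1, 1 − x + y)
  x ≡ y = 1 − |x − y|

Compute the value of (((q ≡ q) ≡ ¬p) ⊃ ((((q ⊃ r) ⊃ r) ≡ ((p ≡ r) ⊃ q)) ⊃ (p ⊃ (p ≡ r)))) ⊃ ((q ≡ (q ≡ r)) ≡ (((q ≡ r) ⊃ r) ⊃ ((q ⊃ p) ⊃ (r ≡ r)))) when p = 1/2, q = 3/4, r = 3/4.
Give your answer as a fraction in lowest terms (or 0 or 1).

3/4

q ≡ q = 3/4 ≡ 3/4 = 1
¬p = ¬1/2 = 1/2
(q ≡ q) ≡ ¬p = 1 ≡ 1/2 = 1/2
q ⊃ r = 3/4 ⊃ 3/4 = 1
(q ⊃ r) ⊃ r = 1 ⊃ 3/4 = 3/4
p ≡ r = 1/2 ≡ 3/4 = 3/4
(p ≡ r) ⊃ q = 3/4 ⊃ 3/4 = 1
((q ⊃ r) ⊃ r) ≡ ((p ≡ r) ⊃ q) = 3/4 ≡ 1 = 3/4
p ≡ r = 1/2 ≡ 3/4 = 3/4
p ⊃ (p ≡ r) = 1/2 ⊃ 3/4 = 1
(((q ⊃ r) ⊃ r) ≡ ((p ≡ r) ⊃ q)) ⊃ (p ⊃ (p ≡ r)) = 3/4 ⊃ 1 = 1
((q ≡ q) ≡ ¬p) ⊃ ((((q ⊃ r) ⊃ r) ≡ ((p ≡ r) ⊃ q)) ⊃ (p ⊃ (p ≡ r))) = 1/2 ⊃ 1 = 1
q ≡ r = 3/4 ≡ 3/4 = 1
q ≡ (q ≡ r) = 3/4 ≡ 1 = 3/4
q ≡ r = 3/4 ≡ 3/4 = 1
(q ≡ r) ⊃ r = 1 ⊃ 3/4 = 3/4
q ⊃ p = 3/4 ⊃ 1/2 = 3/4
r ≡ r = 3/4 ≡ 3/4 = 1
(q ⊃ p) ⊃ (r ≡ r) = 3/4 ⊃ 1 = 1
((q ≡ r) ⊃ r) ⊃ ((q ⊃ p) ⊃ (r ≡ r)) = 3/4 ⊃ 1 = 1
(q ≡ (q ≡ r)) ≡ (((q ≡ r) ⊃ r) ⊃ ((q ⊃ p) ⊃ (r ≡ r))) = 3/4 ≡ 1 = 3/4
(((q ≡ q) ≡ ¬p) ⊃ ((((q ⊃ r) ⊃ r) ≡ ((p ≡ r) ⊃ q)) ⊃ (p ⊃ (p ≡ r)))) ⊃ ((q ≡ (q ≡ r)) ≡ (((q ≡ r) ⊃ r) ⊃ ((q ⊃ p) ⊃ (r ≡ r)))) = 1 ⊃ 3/4 = 3/4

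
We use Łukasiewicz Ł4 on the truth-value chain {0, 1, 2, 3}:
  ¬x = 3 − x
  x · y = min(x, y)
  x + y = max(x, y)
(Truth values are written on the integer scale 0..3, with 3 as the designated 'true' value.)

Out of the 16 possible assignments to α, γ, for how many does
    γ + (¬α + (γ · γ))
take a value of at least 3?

α = 0, γ = 0 ↦ 3  ≥
α = 0, γ = 1 ↦ 3  ≥
α = 0, γ = 2 ↦ 3  ≥
α = 0, γ = 3 ↦ 3  ≥
α = 1, γ = 0 ↦ 2  <
α = 1, γ = 1 ↦ 2  <
α = 1, γ = 2 ↦ 2  <
α = 1, γ = 3 ↦ 3  ≥
α = 2, γ = 0 ↦ 1  <
α = 2, γ = 1 ↦ 1  <
α = 2, γ = 2 ↦ 2  <
α = 2, γ = 3 ↦ 3  ≥
α = 3, γ = 0 ↦ 0  <
α = 3, γ = 1 ↦ 1  <
α = 3, γ = 2 ↦ 2  <
α = 3, γ = 3 ↦ 3  ≥
So 7 of the 16 assignments meet the threshold.

7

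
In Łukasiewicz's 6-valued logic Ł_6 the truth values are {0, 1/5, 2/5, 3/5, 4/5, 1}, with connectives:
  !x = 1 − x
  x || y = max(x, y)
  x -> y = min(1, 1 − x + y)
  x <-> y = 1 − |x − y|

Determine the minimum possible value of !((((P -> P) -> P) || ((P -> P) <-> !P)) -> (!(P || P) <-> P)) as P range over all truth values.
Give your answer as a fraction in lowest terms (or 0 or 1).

Take P = 2/5:
P -> P = 2/5 -> 2/5 = 1
(P -> P) -> P = 1 -> 2/5 = 2/5
P -> P = 2/5 -> 2/5 = 1
!P = !2/5 = 3/5
(P -> P) <-> !P = 1 <-> 3/5 = 3/5
((P -> P) -> P) || ((P -> P) <-> !P) = 2/5 || 3/5 = 3/5
P || P = 2/5 || 2/5 = 2/5
!(P || P) = !2/5 = 3/5
!(P || P) <-> P = 3/5 <-> 2/5 = 4/5
(((P -> P) -> P) || ((P -> P) <-> !P)) -> (!(P || P) <-> P) = 3/5 -> 4/5 = 1
!((((P -> P) -> P) || ((P -> P) <-> !P)) -> (!(P || P) <-> P)) = !1 = 0
No assignment yields a value below 0, so this is the minimum.

0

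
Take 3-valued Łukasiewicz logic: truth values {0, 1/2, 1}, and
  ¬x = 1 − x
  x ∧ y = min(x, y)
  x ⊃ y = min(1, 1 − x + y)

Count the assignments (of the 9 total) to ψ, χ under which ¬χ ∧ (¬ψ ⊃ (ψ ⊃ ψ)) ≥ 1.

ψ = 0, χ = 0 ↦ 1  ≥
ψ = 0, χ = 1/2 ↦ 1/2  <
ψ = 0, χ = 1 ↦ 0  <
ψ = 1/2, χ = 0 ↦ 1  ≥
ψ = 1/2, χ = 1/2 ↦ 1/2  <
ψ = 1/2, χ = 1 ↦ 0  <
ψ = 1, χ = 0 ↦ 1  ≥
ψ = 1, χ = 1/2 ↦ 1/2  <
ψ = 1, χ = 1 ↦ 0  <
So 3 of the 9 assignments meet the threshold.

3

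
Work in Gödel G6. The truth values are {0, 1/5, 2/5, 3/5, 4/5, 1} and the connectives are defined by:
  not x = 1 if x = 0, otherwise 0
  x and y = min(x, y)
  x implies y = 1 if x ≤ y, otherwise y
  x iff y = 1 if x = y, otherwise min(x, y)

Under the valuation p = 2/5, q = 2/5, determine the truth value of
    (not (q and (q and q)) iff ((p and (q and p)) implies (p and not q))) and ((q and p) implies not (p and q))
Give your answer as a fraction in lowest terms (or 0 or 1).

0

q and q = 2/5 and 2/5 = 2/5
q and (q and q) = 2/5 and 2/5 = 2/5
not (q and (q and q)) = not 2/5 = 0
q and p = 2/5 and 2/5 = 2/5
p and (q and p) = 2/5 and 2/5 = 2/5
not q = not 2/5 = 0
p and not q = 2/5 and 0 = 0
(p and (q and p)) implies (p and not q) = 2/5 implies 0 = 0
not (q and (q and q)) iff ((p and (q and p)) implies (p and not q)) = 0 iff 0 = 1
q and p = 2/5 and 2/5 = 2/5
p and q = 2/5 and 2/5 = 2/5
not (p and q) = not 2/5 = 0
(q and p) implies not (p and q) = 2/5 implies 0 = 0
(not (q and (q and q)) iff ((p and (q and p)) implies (p and not q))) and ((q and p) implies not (p and q)) = 1 and 0 = 0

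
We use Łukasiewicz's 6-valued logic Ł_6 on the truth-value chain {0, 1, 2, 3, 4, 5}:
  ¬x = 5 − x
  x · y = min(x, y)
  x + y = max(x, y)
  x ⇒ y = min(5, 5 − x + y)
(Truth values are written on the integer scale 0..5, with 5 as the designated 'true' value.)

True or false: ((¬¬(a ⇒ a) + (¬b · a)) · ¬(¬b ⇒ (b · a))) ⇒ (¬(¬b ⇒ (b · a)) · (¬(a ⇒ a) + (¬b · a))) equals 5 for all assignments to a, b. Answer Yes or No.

No

Counterexample: take a = 0, b = 0.
a ⇒ a = 0 ⇒ 0 = 5
¬(a ⇒ a) = ¬5 = 0
¬¬(a ⇒ a) = ¬0 = 5
¬b = ¬0 = 5
¬b · a = 5 · 0 = 0
¬¬(a ⇒ a) + (¬b · a) = 5 + 0 = 5
¬b = ¬0 = 5
b · a = 0 · 0 = 0
¬b ⇒ (b · a) = 5 ⇒ 0 = 0
¬(¬b ⇒ (b · a)) = ¬0 = 5
(¬¬(a ⇒ a) + (¬b · a)) · ¬(¬b ⇒ (b · a)) = 5 · 5 = 5
¬b = ¬0 = 5
b · a = 0 · 0 = 0
¬b ⇒ (b · a) = 5 ⇒ 0 = 0
¬(¬b ⇒ (b · a)) = ¬0 = 5
a ⇒ a = 0 ⇒ 0 = 5
¬(a ⇒ a) = ¬5 = 0
¬b = ¬0 = 5
¬b · a = 5 · 0 = 0
¬(a ⇒ a) + (¬b · a) = 0 + 0 = 0
¬(¬b ⇒ (b · a)) · (¬(a ⇒ a) + (¬b · a)) = 5 · 0 = 0
((¬¬(a ⇒ a) + (¬b · a)) · ¬(¬b ⇒ (b · a))) ⇒ (¬(¬b ⇒ (b · a)) · (¬(a ⇒ a) + (¬b · a))) = 5 ⇒ 0 = 0
This gives 0 ≠ 5.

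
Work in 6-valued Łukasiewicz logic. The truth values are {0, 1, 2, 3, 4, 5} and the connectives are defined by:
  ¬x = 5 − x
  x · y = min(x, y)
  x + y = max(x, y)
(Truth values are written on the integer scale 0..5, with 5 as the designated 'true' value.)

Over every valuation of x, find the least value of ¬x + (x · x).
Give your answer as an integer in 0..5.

3

Take x = 2:
¬x = ¬2 = 3
x · x = 2 · 2 = 2
¬x + (x · x) = 3 + 2 = 3
No assignment yields a value below 3, so this is the minimum.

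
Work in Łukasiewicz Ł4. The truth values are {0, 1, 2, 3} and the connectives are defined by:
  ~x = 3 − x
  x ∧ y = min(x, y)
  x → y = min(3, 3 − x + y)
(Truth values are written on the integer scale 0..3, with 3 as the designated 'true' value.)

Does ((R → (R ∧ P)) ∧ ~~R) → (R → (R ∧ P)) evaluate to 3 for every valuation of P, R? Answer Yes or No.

Yes

P = 0, R = 0 ↦ 3
P = 0, R = 1 ↦ 3
P = 0, R = 2 ↦ 3
P = 0, R = 3 ↦ 3
P = 1, R = 0 ↦ 3
P = 1, R = 1 ↦ 3
P = 1, R = 2 ↦ 3
P = 1, R = 3 ↦ 3
P = 2, R = 0 ↦ 3
P = 2, R = 1 ↦ 3
P = 2, R = 2 ↦ 3
P = 2, R = 3 ↦ 3
P = 3, R = 0 ↦ 3
P = 3, R = 1 ↦ 3
P = 3, R = 2 ↦ 3
P = 3, R = 3 ↦ 3
Every assignment gives a value ≥ 3.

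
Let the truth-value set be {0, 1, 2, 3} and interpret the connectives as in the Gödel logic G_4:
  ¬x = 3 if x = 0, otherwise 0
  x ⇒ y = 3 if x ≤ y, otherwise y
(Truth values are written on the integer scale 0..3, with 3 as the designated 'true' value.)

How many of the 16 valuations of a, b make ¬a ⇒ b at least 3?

a = 0, b = 0 ↦ 0  <
a = 0, b = 1 ↦ 1  <
a = 0, b = 2 ↦ 2  <
a = 0, b = 3 ↦ 3  ≥
a = 1, b = 0 ↦ 3  ≥
a = 1, b = 1 ↦ 3  ≥
a = 1, b = 2 ↦ 3  ≥
a = 1, b = 3 ↦ 3  ≥
a = 2, b = 0 ↦ 3  ≥
a = 2, b = 1 ↦ 3  ≥
a = 2, b = 2 ↦ 3  ≥
a = 2, b = 3 ↦ 3  ≥
a = 3, b = 0 ↦ 3  ≥
a = 3, b = 1 ↦ 3  ≥
a = 3, b = 2 ↦ 3  ≥
a = 3, b = 3 ↦ 3  ≥
So 13 of the 16 assignments meet the threshold.

13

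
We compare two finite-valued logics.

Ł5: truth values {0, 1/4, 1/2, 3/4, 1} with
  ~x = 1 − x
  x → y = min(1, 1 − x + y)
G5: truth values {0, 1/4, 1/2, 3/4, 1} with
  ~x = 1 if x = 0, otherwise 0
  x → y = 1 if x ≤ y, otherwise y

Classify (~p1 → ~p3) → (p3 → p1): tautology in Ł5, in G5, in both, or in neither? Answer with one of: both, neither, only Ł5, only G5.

In Ł5: every assignment gives 1 — tautology.
In G5: at p1 = 1/4, p3 = 1/2 the value is 1/4 — not a tautology.

only Ł5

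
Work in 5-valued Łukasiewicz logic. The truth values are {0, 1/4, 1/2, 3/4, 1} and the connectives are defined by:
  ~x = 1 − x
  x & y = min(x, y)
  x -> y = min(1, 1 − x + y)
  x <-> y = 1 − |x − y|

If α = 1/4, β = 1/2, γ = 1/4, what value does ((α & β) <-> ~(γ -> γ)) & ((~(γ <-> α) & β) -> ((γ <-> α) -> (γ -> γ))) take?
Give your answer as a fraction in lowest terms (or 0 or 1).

α & β = 1/4 & 1/2 = 1/4
γ -> γ = 1/4 -> 1/4 = 1
~(γ -> γ) = ~1 = 0
(α & β) <-> ~(γ -> γ) = 1/4 <-> 0 = 3/4
γ <-> α = 1/4 <-> 1/4 = 1
~(γ <-> α) = ~1 = 0
~(γ <-> α) & β = 0 & 1/2 = 0
γ <-> α = 1/4 <-> 1/4 = 1
γ -> γ = 1/4 -> 1/4 = 1
(γ <-> α) -> (γ -> γ) = 1 -> 1 = 1
(~(γ <-> α) & β) -> ((γ <-> α) -> (γ -> γ)) = 0 -> 1 = 1
((α & β) <-> ~(γ -> γ)) & ((~(γ <-> α) & β) -> ((γ <-> α) -> (γ -> γ))) = 3/4 & 1 = 3/4

3/4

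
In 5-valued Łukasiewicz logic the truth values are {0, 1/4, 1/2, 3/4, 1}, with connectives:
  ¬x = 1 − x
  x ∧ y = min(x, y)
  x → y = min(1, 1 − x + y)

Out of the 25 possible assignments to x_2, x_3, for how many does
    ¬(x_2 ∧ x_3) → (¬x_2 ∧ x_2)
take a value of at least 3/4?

9

value 1: 6 assignments (counts)
value 3/4: 3 assignments (counts)
value 1/2: 7 assignments
value 1/4: 3 assignments
value 0: 6 assignments
So 9 of the 25 assignments meet the threshold.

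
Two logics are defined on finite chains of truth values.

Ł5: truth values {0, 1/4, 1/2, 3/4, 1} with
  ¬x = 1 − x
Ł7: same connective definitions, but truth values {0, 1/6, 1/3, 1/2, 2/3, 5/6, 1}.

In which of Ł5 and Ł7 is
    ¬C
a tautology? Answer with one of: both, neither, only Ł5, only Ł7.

In Ł5: at C = 1/4 the value is 3/4 — not a tautology.
In Ł7: at C = 1/6 the value is 5/6 — not a tautology.

neither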